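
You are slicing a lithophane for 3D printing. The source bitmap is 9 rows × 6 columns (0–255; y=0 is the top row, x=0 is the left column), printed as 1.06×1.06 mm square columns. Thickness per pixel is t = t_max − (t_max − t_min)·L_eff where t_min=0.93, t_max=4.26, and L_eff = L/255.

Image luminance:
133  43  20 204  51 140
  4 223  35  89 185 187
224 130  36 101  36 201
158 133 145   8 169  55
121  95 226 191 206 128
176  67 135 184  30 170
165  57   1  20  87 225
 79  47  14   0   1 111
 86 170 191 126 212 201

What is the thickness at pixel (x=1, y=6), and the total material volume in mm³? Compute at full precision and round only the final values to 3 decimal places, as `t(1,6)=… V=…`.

span = t_max - t_min = 4.26 - 0.93 = 3.330
L(1,6) = 57, L_eff = 57/255 = 0.223529
t(1,6) = 4.26 - 3.330·0.223529 = 3.516
Σt over all 9·6 pixels = 315897/2125 ≈ 148.6574118
V = pitch²·Σt = 1.06²·315897/2125 = 167.031

t(1,6)=3.516 V=167.031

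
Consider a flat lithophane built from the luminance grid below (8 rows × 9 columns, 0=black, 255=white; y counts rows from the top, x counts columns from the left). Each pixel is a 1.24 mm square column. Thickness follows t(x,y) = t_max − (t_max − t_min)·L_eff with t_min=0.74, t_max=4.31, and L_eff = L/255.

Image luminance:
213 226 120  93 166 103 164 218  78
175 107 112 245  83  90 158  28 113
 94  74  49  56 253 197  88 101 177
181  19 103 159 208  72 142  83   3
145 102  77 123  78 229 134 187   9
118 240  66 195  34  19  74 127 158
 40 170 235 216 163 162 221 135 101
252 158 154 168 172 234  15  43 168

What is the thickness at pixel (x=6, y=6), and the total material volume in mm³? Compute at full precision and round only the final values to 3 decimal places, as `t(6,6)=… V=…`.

t(6,6)=1.216 V=273.228

span = t_max - t_min = 4.31 - 0.74 = 3.570
L(6,6) = 221, L_eff = 221/255 = 0.866667
t(6,6) = 4.31 - 3.570·0.866667 = 1.216
Σt over all 8·9 pixels = 177.698
V = pitch²·Σt = 1.24²·177.698 = 273.228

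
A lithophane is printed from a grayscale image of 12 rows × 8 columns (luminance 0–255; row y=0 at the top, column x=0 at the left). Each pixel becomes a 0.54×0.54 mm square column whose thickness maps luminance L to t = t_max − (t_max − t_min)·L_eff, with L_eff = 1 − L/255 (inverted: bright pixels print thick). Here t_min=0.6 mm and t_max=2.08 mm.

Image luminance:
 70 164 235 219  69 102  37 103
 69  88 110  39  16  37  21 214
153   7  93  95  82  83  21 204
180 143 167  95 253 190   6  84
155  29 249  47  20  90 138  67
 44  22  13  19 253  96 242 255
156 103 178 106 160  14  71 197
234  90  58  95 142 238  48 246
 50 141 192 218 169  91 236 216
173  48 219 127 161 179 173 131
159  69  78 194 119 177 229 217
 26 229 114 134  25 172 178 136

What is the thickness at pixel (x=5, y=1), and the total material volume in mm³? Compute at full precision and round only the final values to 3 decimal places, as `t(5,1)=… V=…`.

t(5,1)=0.815 V=37.281

span = t_max - t_min = 2.08 - 0.6 = 1.480
L(5,1) = 37, L_eff = 1 - 37/255 = 0.854902 (inverted)
t(5,1) = 2.08 - 1.480·0.854902 = 0.815
Σt over all 12·8 pixels = 47944/375 ≈ 127.8506667
V = pitch²·Σt = 0.54²·47944/375 = 37.281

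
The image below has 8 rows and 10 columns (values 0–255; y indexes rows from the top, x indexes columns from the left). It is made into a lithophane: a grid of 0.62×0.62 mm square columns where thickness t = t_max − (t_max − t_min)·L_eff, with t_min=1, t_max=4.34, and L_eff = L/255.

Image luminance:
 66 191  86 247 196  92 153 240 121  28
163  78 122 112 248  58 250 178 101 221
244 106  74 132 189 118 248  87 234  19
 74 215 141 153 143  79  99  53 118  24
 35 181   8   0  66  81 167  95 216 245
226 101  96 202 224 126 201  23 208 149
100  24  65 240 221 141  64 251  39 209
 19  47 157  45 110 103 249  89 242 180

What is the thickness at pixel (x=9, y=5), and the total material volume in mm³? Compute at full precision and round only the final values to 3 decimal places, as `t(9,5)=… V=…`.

t(9,5)=2.388 V=79.359

span = t_max - t_min = 4.34 - 1 = 3.340
L(9,5) = 149, L_eff = 149/255 = 0.584314
t(9,5) = 4.34 - 3.340·0.584314 = 2.388
Σt over all 8·10 pixels = 438703/2125 ≈ 206.4484706
V = pitch²·Σt = 0.62²·438703/2125 = 79.359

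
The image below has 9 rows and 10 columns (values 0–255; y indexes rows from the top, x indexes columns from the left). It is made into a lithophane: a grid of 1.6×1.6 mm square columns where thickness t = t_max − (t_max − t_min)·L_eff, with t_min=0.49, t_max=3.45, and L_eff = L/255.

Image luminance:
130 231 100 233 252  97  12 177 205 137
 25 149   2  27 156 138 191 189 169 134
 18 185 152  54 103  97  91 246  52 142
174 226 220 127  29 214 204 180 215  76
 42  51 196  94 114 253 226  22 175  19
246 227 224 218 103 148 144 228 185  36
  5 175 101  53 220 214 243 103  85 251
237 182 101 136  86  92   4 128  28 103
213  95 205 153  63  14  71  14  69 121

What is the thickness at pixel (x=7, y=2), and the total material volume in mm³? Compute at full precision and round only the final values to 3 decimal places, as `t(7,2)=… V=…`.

t(7,2)=0.594 V=436.058

span = t_max - t_min = 3.45 - 0.49 = 2.960
L(7,2) = 246, L_eff = 246/255 = 0.964706
t(7,2) = 3.45 - 2.960·0.964706 = 0.594
Σt over all 9·10 pixels = 28957/170 ≈ 170.3352941
V = pitch²·Σt = 1.6²·28957/170 = 436.058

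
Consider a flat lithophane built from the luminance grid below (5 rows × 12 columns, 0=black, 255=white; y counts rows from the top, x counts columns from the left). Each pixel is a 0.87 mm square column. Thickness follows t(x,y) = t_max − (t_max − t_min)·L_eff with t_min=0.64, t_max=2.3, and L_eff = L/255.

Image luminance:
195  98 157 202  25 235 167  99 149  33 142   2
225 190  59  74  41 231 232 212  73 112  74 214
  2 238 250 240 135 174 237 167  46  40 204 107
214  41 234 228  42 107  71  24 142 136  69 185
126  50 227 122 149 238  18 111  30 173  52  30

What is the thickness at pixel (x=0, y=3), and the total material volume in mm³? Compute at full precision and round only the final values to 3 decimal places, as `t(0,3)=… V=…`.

span = t_max - t_min = 2.3 - 0.64 = 1.660
L(0,3) = 214, L_eff = 214/255 = 0.839216
t(0,3) = 2.3 - 1.660·0.839216 = 0.907
Σt over all 5·12 pixels = 22076/255 ≈ 86.5725490
V = pitch²·Σt = 0.87²·22076/255 = 65.527

t(0,3)=0.907 V=65.527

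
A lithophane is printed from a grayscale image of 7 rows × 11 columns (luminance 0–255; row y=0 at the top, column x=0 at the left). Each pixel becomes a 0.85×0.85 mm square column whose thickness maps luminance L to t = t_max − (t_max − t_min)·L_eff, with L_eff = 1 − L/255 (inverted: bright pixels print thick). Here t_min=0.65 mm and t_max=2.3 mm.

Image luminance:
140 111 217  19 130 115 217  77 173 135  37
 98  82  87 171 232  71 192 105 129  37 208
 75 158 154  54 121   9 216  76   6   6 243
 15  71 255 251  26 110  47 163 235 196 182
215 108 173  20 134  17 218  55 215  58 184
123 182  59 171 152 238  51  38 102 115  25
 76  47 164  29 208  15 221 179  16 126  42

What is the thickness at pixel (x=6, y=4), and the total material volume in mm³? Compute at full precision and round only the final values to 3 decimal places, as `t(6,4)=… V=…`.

t(6,4)=2.061 V=79.302

span = t_max - t_min = 2.3 - 0.65 = 1.650
L(6,4) = 218, L_eff = 1 - 218/255 = 0.145098 (inverted)
t(6,4) = 2.3 - 1.650·0.145098 = 2.061
Σt over all 7·11 pixels = 186593/1700 ≈ 109.7605882
V = pitch²·Σt = 0.85²·186593/1700 = 79.302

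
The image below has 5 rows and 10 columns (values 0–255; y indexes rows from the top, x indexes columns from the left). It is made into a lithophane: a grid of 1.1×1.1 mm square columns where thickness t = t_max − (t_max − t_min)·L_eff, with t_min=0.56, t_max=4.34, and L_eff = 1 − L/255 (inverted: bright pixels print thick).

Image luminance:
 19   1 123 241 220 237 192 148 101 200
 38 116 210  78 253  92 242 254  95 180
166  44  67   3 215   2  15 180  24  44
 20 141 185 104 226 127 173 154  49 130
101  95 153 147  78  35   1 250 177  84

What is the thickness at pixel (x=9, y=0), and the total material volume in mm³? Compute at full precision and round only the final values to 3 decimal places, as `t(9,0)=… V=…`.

t(9,0)=3.525 V=145.624

span = t_max - t_min = 4.34 - 0.56 = 3.780
L(9,0) = 200, L_eff = 1 - 200/255 = 0.215686 (inverted)
t(9,0) = 4.34 - 3.780·0.215686 = 3.525
Σt over all 5·10 pixels = 51149/425 ≈ 120.3505882
V = pitch²·Σt = 1.1²·51149/425 = 145.624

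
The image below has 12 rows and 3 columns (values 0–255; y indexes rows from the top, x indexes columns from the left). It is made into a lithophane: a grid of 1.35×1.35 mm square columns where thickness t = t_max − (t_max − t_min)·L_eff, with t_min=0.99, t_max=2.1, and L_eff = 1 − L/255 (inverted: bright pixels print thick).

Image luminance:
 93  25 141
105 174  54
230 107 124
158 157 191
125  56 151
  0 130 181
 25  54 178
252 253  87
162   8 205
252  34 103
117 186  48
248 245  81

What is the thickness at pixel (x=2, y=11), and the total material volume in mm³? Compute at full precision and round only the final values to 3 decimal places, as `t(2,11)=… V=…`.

t(2,11)=1.343 V=102.557

span = t_max - t_min = 2.1 - 0.99 = 1.110
L(2,11) = 81, L_eff = 1 - 81/255 = 0.682353 (inverted)
t(2,11) = 2.1 - 1.110·0.682353 = 1.343
Σt over all 12·3 pixels = 23916/425 ≈ 56.2729412
V = pitch²·Σt = 1.35²·23916/425 = 102.557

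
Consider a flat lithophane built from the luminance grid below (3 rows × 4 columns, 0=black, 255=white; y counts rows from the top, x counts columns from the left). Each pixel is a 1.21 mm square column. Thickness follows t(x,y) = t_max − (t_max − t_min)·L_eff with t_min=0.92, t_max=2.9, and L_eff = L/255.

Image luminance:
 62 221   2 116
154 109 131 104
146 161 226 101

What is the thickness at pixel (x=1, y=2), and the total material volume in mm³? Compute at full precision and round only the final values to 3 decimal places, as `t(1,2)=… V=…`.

span = t_max - t_min = 2.9 - 0.92 = 1.980
L(1,2) = 161, L_eff = 161/255 = 0.631373
t(1,2) = 2.9 - 1.980·0.631373 = 1.650
Σt over all 3·4 pixels = 97311/4250 ≈ 22.8967059
V = pitch²·Σt = 1.21²·97311/4250 = 33.523

t(1,2)=1.650 V=33.523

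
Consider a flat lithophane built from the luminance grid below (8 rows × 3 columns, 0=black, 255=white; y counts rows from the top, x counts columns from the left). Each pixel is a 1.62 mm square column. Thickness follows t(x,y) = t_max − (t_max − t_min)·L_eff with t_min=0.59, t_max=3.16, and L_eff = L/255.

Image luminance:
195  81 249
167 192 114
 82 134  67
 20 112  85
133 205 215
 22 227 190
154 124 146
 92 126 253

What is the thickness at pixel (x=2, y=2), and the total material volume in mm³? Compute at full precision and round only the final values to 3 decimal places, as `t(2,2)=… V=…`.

t(2,2)=2.485 V=109.502

span = t_max - t_min = 3.16 - 0.59 = 2.570
L(2,2) = 67, L_eff = 67/255 = 0.262745
t(2,2) = 3.16 - 2.570·0.262745 = 2.485
Σt over all 8·3 pixels = 42559/1020 ≈ 41.7245098
V = pitch²·Σt = 1.62²·42559/1020 = 109.502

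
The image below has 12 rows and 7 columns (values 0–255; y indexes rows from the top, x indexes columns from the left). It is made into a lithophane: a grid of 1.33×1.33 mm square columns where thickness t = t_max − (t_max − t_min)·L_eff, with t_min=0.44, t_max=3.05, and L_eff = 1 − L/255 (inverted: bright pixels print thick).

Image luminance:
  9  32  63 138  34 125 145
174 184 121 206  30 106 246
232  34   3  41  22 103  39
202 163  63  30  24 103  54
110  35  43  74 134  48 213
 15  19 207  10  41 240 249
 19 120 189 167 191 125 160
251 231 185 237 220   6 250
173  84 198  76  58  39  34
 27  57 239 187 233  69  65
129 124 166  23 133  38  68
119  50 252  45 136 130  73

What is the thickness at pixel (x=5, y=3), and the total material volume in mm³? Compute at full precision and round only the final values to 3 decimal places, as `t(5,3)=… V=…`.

t(5,3)=1.494 V=238.102

span = t_max - t_min = 3.05 - 0.44 = 2.610
L(5,3) = 103, L_eff = 1 - 103/255 = 0.596078 (inverted)
t(5,3) = 3.05 - 2.610·0.596078 = 1.494
Σt over all 12·7 pixels = 57207/425 ≈ 134.6047059
V = pitch²·Σt = 1.33²·57207/425 = 238.102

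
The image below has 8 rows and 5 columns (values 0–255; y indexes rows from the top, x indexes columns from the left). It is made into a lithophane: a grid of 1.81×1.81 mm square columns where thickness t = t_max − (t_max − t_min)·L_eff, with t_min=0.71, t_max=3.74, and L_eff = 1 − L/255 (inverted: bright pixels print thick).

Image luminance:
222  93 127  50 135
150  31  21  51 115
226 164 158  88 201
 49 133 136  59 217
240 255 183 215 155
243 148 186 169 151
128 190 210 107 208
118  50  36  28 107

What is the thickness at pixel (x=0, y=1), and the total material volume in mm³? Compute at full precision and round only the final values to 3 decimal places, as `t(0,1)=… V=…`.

span = t_max - t_min = 3.74 - 0.71 = 3.030
L(0,1) = 150, L_eff = 1 - 150/255 = 0.411765 (inverted)
t(0,1) = 3.74 - 3.030·0.411765 = 2.492
Σt over all 8·5 pixels = 802253/8500 ≈ 94.3827059
V = pitch²·Σt = 1.81²·802253/8500 = 309.207

t(0,1)=2.492 V=309.207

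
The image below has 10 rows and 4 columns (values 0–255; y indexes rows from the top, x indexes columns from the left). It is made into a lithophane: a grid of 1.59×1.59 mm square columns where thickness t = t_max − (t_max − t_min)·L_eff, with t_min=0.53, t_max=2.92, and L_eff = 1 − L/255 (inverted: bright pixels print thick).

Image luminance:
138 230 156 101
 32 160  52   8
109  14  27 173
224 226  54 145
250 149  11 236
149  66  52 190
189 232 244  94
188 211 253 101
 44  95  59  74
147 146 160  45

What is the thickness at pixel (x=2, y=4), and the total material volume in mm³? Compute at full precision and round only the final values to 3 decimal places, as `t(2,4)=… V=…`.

t(2,4)=0.633 V=177.614

span = t_max - t_min = 2.92 - 0.53 = 2.390
L(2,4) = 11, L_eff = 1 - 11/255 = 0.956863 (inverted)
t(2,4) = 2.92 - 2.390·0.956863 = 0.633
Σt over all 10·4 pixels = 895763/12750 ≈ 70.2559216
V = pitch²·Σt = 1.59²·895763/12750 = 177.614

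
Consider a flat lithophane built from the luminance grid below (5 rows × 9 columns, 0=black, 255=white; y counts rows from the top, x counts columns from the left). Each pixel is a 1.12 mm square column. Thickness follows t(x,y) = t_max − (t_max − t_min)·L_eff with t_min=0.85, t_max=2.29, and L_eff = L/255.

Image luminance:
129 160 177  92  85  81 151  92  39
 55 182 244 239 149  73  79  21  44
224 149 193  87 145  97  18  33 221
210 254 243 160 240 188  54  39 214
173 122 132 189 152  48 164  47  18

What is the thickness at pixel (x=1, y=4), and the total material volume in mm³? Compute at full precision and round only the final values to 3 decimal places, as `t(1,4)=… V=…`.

span = t_max - t_min = 2.29 - 0.85 = 1.440
L(1,4) = 122, L_eff = 122/255 = 0.478431
t(1,4) = 2.29 - 1.440·0.478431 = 1.601
Σt over all 5·9 pixels = 592437/8500 ≈ 69.6984706
V = pitch²·Σt = 1.12²·592437/8500 = 87.430

t(1,4)=1.601 V=87.430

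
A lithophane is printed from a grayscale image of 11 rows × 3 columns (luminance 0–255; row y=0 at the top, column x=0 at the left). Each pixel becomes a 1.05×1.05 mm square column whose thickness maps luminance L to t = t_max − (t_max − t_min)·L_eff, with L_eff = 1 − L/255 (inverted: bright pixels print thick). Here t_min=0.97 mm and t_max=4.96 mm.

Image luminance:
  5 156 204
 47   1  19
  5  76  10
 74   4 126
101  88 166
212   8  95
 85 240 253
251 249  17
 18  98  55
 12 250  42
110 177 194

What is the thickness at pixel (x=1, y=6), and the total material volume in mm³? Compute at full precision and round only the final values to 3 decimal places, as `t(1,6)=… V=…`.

span = t_max - t_min = 4.96 - 0.97 = 3.990
L(1,6) = 240, L_eff = 1 - 240/255 = 0.058824 (inverted)
t(1,6) = 4.96 - 3.990·0.058824 = 4.725
Σt over all 11·3 pixels = 730669/8500 ≈ 85.9610588
V = pitch²·Σt = 1.05²·730669/8500 = 94.772

t(1,6)=4.725 V=94.772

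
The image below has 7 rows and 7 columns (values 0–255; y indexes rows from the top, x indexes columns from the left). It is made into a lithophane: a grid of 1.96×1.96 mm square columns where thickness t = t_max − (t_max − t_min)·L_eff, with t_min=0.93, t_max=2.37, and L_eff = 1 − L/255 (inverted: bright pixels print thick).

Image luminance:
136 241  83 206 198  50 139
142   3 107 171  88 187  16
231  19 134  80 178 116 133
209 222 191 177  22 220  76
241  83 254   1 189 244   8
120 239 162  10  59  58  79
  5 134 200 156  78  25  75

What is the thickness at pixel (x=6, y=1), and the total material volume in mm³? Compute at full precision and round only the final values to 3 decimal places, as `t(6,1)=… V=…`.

span = t_max - t_min = 2.37 - 0.93 = 1.440
L(6,1) = 16, L_eff = 1 - 16/255 = 0.937255 (inverted)
t(6,1) = 2.37 - 1.440·0.937255 = 1.020
Σt over all 7·7 pixels = 136941/1700 ≈ 80.5535294
V = pitch²·Σt = 1.96²·136941/1700 = 309.454

t(6,1)=1.020 V=309.454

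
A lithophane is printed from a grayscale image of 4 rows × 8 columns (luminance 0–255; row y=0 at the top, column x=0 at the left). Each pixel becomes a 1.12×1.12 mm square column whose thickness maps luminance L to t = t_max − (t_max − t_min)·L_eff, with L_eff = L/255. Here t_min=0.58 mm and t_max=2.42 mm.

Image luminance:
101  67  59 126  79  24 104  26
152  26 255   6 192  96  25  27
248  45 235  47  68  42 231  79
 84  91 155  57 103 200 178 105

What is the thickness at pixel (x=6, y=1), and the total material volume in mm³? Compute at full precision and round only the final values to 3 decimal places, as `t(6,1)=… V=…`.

span = t_max - t_min = 2.42 - 0.58 = 1.840
L(6,1) = 25, L_eff = 25/255 = 0.098039
t(6,1) = 2.42 - 1.840·0.098039 = 2.240
Σt over all 4·8 pixels = 113454/2125 ≈ 53.3901176
V = pitch²·Σt = 1.12²·113454/2125 = 66.973

t(6,1)=2.240 V=66.973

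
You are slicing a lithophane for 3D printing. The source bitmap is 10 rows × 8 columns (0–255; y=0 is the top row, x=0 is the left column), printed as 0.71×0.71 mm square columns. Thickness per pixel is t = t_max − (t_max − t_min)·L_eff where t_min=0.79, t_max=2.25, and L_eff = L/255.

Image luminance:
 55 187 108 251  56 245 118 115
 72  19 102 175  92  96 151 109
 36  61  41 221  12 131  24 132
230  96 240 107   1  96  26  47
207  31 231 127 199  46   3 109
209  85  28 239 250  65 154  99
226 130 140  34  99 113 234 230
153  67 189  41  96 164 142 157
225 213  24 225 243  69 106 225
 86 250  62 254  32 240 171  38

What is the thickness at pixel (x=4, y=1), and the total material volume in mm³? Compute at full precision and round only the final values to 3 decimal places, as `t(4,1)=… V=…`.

t(4,1)=1.723 V=61.264

span = t_max - t_min = 2.25 - 0.79 = 1.460
L(4,1) = 92, L_eff = 92/255 = 0.360784
t(4,1) = 2.25 - 1.460·0.360784 = 1.723
Σt over all 10·8 pixels = 258254/2125 ≈ 121.5312941
V = pitch²·Σt = 0.71²·258254/2125 = 61.264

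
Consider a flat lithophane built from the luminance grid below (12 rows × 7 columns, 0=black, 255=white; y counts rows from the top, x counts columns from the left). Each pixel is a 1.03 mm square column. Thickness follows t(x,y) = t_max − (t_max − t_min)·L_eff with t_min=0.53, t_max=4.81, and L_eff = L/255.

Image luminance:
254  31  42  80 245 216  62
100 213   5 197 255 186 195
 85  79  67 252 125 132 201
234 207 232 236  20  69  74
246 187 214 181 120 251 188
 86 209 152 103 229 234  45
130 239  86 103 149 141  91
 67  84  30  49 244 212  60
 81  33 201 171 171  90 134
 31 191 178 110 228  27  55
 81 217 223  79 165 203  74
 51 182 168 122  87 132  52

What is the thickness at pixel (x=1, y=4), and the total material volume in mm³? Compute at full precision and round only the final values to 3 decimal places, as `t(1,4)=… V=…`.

t(1,4)=1.671 V=219.224

span = t_max - t_min = 4.81 - 0.53 = 4.280
L(1,4) = 187, L_eff = 187/255 = 0.733333
t(1,4) = 4.81 - 4.280·0.733333 = 1.671
Σt over all 12·7 pixels = 1317328/6375 ≈ 206.6396863
V = pitch²·Σt = 1.03²·1317328/6375 = 219.224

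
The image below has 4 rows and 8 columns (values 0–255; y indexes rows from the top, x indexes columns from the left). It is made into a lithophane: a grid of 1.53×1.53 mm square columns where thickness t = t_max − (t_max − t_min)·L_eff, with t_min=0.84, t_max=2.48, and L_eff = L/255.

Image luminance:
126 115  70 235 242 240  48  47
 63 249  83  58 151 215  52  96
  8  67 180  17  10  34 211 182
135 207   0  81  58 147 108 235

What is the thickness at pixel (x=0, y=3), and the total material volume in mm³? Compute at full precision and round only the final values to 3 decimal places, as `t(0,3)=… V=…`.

t(0,3)=1.612 V=129.016

span = t_max - t_min = 2.48 - 0.84 = 1.640
L(0,3) = 135, L_eff = 135/255 = 0.529412
t(0,3) = 2.48 - 1.640·0.529412 = 1.612
Σt over all 4·8 pixels = 14054/255 ≈ 55.1137255
V = pitch²·Σt = 1.53²·14054/255 = 129.016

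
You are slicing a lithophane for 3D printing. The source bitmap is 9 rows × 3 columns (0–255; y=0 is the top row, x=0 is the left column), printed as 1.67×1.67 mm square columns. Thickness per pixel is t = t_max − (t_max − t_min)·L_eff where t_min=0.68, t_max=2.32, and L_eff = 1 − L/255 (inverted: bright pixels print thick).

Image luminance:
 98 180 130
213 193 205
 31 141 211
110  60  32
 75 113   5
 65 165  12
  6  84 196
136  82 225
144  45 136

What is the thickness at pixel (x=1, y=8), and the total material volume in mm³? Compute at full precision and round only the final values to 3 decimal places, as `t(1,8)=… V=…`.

t(1,8)=0.969 V=106.682

span = t_max - t_min = 2.32 - 0.68 = 1.640
L(1,8) = 45, L_eff = 1 - 45/255 = 0.823529 (inverted)
t(1,8) = 2.32 - 1.640·0.823529 = 0.969
Σt over all 9·3 pixels = 81286/2125 ≈ 38.2522353
V = pitch²·Σt = 1.67²·81286/2125 = 106.682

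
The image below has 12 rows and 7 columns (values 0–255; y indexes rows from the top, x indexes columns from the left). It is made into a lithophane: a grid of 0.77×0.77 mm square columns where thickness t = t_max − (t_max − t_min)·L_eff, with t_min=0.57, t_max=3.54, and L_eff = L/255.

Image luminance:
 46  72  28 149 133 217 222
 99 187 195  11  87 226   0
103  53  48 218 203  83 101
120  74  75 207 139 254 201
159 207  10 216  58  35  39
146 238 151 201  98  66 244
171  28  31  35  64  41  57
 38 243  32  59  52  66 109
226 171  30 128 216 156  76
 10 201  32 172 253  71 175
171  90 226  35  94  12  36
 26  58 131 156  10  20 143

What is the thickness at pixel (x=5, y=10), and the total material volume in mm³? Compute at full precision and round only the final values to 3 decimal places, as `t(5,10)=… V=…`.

span = t_max - t_min = 3.54 - 0.57 = 2.970
L(5,10) = 12, L_eff = 12/255 = 0.047059
t(5,10) = 3.54 - 2.970·0.047059 = 3.400
Σt over all 12·7 pixels = 158013/850 ≈ 185.8976471
V = pitch²·Σt = 0.77²·158013/850 = 110.219

t(5,10)=3.400 V=110.219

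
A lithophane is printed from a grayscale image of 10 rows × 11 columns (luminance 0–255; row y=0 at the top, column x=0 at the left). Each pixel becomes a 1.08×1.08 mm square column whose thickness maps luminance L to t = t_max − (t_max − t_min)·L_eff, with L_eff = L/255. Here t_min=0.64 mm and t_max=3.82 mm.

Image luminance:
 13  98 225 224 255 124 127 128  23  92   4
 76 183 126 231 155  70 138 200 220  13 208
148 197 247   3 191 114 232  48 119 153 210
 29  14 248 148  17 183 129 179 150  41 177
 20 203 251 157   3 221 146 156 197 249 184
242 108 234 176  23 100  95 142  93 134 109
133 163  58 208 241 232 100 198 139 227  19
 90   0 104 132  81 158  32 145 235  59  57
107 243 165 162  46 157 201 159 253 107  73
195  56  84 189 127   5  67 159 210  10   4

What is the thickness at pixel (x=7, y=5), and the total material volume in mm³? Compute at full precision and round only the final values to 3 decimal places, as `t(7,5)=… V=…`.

span = t_max - t_min = 3.82 - 0.64 = 3.180
L(7,5) = 142, L_eff = 142/255 = 0.556863
t(7,5) = 3.82 - 3.180·0.556863 = 2.049
Σt over all 10·11 pixels = 1004471/4250 ≈ 236.3461176
V = pitch²·Σt = 1.08²·1004471/4250 = 275.674

t(7,5)=2.049 V=275.674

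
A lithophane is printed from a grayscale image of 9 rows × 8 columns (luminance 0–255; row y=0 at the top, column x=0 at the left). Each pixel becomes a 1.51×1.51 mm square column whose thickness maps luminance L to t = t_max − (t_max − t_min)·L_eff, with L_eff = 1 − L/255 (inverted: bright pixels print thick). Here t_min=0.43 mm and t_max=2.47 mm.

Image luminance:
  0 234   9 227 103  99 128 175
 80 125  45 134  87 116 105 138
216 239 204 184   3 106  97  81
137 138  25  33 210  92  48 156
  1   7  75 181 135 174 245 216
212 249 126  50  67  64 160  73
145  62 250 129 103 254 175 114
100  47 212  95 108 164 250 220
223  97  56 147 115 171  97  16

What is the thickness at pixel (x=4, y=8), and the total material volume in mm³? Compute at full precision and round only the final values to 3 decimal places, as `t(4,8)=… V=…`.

t(4,8)=1.350 V=237.659

span = t_max - t_min = 2.47 - 0.43 = 2.040
L(4,8) = 115, L_eff = 1 - 115/255 = 0.549020 (inverted)
t(4,8) = 2.47 - 2.040·0.549020 = 1.350
Σt over all 9·8 pixels = 104.232
V = pitch²·Σt = 1.51²·104.232 = 237.659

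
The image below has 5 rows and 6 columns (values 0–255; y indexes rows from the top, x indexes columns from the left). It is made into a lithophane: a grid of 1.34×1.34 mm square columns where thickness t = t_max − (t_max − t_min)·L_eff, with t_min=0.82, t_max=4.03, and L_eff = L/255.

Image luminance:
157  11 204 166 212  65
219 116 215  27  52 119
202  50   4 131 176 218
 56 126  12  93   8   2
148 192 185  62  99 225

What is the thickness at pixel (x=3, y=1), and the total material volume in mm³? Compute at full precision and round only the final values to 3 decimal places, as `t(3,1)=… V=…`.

t(3,1)=3.690 V=136.801

span = t_max - t_min = 4.03 - 0.82 = 3.210
L(3,1) = 27, L_eff = 27/255 = 0.105882
t(3,1) = 4.03 - 3.210·0.105882 = 3.690
Σt over all 5·6 pixels = 323793/4250 ≈ 76.1865882
V = pitch²·Σt = 1.34²·323793/4250 = 136.801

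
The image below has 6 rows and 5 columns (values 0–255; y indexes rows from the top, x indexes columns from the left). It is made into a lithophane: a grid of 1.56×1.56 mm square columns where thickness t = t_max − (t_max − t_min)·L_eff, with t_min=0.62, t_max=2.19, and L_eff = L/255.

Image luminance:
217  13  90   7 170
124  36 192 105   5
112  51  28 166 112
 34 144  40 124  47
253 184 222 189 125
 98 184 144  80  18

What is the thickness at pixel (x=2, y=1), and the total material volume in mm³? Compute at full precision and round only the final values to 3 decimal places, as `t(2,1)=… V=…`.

span = t_max - t_min = 2.19 - 0.62 = 1.570
L(2,1) = 192, L_eff = 192/255 = 0.752941
t(2,1) = 2.19 - 1.570·0.752941 = 1.008
Σt over all 6·5 pixels = 288763/6375 ≈ 45.2961569
V = pitch²·Σt = 1.56²·288763/6375 = 110.233

t(2,1)=1.008 V=110.233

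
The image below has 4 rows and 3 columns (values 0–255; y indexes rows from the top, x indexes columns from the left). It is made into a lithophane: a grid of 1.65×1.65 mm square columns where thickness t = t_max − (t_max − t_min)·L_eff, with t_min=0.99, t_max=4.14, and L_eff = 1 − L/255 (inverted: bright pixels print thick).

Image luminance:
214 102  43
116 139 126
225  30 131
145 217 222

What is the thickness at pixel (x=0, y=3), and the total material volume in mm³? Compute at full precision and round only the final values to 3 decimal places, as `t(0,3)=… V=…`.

t(0,3)=2.781 V=89.852

span = t_max - t_min = 4.14 - 0.99 = 3.150
L(0,3) = 145, L_eff = 1 - 145/255 = 0.431373 (inverted)
t(0,3) = 4.14 - 3.150·0.431373 = 2.781
Σt over all 4·3 pixels = 28053/850 ≈ 33.0035294
V = pitch²·Σt = 1.65²·28053/850 = 89.852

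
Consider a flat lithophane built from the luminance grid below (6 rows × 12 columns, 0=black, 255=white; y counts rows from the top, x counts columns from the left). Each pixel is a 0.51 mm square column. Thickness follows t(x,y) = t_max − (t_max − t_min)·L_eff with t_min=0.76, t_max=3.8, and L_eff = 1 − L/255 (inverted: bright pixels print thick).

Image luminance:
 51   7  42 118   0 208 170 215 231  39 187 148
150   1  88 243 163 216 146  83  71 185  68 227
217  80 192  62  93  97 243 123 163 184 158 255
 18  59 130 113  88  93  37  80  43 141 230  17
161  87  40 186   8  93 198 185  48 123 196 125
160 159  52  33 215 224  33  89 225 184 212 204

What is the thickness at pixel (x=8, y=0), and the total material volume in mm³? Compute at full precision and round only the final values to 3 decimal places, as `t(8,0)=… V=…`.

span = t_max - t_min = 3.8 - 0.76 = 3.040
L(8,0) = 231, L_eff = 1 - 231/255 = 0.094118 (inverted)
t(8,0) = 3.8 - 3.040·0.094118 = 3.514
Σt over all 6·12 pixels = 349676/2125 ≈ 164.5534118
V = pitch²·Σt = 0.51²·349676/2125 = 42.800

t(8,0)=3.514 V=42.800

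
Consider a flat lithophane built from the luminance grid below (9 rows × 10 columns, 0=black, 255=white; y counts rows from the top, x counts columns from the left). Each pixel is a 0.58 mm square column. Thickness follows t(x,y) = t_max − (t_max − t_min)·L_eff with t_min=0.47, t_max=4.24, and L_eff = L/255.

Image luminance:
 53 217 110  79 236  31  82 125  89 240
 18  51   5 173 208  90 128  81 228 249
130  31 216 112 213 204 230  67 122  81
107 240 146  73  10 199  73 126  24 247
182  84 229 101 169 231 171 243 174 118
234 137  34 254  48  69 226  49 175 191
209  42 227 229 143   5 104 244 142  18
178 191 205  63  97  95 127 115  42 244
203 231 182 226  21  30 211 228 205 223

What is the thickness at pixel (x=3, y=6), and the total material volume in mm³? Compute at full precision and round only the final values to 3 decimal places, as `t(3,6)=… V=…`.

span = t_max - t_min = 4.24 - 0.47 = 3.770
L(3,6) = 229, L_eff = 229/255 = 0.898039
t(3,6) = 4.24 - 3.770·0.898039 = 0.854
Σt over all 9·10 pixels = 4926689/25500 ≈ 193.2034902
V = pitch²·Σt = 0.58²·4926689/25500 = 64.994

t(3,6)=0.854 V=64.994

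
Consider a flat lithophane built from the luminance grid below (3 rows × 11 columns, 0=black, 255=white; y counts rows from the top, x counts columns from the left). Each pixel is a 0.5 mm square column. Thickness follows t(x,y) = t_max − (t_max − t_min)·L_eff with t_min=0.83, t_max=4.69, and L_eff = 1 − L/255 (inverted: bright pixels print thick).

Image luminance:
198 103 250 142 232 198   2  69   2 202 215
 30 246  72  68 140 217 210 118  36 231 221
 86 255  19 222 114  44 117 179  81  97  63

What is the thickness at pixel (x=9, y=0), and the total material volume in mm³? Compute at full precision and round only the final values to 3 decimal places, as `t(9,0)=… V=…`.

span = t_max - t_min = 4.69 - 0.83 = 3.860
L(9,0) = 202, L_eff = 1 - 202/255 = 0.207843 (inverted)
t(9,0) = 4.69 - 3.860·0.207843 = 3.888
Σt over all 3·11 pixels = 809113/8500 ≈ 95.1897647
V = pitch²·Σt = 0.5²·809113/8500 = 23.797

t(9,0)=3.888 V=23.797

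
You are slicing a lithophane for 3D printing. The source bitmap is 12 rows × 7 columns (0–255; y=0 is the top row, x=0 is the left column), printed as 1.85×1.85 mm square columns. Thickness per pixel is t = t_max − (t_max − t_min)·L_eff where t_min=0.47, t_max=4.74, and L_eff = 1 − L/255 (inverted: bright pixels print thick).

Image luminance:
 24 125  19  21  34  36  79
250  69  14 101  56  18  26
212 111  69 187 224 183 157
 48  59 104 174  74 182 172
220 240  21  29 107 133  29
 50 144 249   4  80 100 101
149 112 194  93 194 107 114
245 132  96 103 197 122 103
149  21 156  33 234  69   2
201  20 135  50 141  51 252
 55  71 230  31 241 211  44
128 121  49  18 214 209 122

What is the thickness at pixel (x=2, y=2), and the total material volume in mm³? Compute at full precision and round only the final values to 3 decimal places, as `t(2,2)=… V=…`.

t(2,2)=1.625 V=682.661

span = t_max - t_min = 4.74 - 0.47 = 4.270
L(2,2) = 69, L_eff = 1 - 69/255 = 0.729412 (inverted)
t(2,2) = 4.74 - 4.270·0.729412 = 1.625
Σt over all 12·7 pixels = 149597/750 ≈ 199.4626667
V = pitch²·Σt = 1.85²·149597/750 = 682.661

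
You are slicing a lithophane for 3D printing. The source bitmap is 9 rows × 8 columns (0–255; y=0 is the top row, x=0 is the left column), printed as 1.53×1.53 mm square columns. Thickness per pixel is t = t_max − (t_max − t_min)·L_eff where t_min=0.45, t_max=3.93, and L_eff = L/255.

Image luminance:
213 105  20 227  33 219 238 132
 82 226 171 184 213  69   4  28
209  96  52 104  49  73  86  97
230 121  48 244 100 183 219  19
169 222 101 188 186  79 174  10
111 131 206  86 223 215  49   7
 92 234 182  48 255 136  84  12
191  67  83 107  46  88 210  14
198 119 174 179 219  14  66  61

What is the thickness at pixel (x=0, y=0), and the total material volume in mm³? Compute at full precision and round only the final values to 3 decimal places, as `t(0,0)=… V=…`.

t(0,0)=1.023 V=370.710

span = t_max - t_min = 3.93 - 0.45 = 3.480
L(0,0) = 213, L_eff = 213/255 = 0.835294
t(0,0) = 3.93 - 3.480·0.835294 = 1.023
Σt over all 9·8 pixels = 67304/425 ≈ 158.3623529
V = pitch²·Σt = 1.53²·67304/425 = 370.710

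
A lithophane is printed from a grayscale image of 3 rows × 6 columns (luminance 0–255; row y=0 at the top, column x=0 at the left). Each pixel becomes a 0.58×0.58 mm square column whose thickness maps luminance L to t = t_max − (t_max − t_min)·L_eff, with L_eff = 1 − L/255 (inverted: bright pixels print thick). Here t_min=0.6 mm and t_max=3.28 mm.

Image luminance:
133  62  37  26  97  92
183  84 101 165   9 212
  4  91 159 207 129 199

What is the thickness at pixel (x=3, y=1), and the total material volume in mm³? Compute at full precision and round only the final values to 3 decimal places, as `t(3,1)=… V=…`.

span = t_max - t_min = 3.28 - 0.6 = 2.680
L(3,1) = 165, L_eff = 1 - 165/255 = 0.352941 (inverted)
t(3,1) = 3.28 - 2.680·0.352941 = 2.334
Σt over all 3·6 pixels = 40436/1275 ≈ 31.7145098
V = pitch²·Σt = 0.58²·40436/1275 = 10.669

t(3,1)=2.334 V=10.669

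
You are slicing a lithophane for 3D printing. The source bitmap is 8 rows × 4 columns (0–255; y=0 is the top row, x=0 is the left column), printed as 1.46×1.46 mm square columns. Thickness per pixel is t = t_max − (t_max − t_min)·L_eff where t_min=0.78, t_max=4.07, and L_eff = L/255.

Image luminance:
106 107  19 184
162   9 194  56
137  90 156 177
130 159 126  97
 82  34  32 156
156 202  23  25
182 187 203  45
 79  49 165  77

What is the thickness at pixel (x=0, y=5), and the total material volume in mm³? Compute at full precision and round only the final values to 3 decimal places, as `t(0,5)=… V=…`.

t(0,5)=2.057 V=178.448

span = t_max - t_min = 4.07 - 0.78 = 3.290
L(0,5) = 156, L_eff = 156/255 = 0.611765
t(0,5) = 4.07 - 3.290·0.611765 = 2.057
Σt over all 8·4 pixels = 355791/4250 ≈ 83.7155294
V = pitch²·Σt = 1.46²·355791/4250 = 178.448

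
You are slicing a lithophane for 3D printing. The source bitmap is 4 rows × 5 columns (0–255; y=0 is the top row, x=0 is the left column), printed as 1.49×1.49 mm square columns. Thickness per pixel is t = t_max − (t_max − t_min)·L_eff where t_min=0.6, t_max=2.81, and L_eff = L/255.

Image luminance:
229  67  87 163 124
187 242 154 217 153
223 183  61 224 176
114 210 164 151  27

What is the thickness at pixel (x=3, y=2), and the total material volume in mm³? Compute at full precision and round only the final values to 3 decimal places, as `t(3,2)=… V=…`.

t(3,2)=0.869 V=64.045

span = t_max - t_min = 2.81 - 0.6 = 2.210
L(3,2) = 224, L_eff = 224/255 = 0.878431
t(3,2) = 2.81 - 2.210·0.878431 = 0.869
Σt over all 4·5 pixels = 28.848
V = pitch²·Σt = 1.49²·28.848 = 64.045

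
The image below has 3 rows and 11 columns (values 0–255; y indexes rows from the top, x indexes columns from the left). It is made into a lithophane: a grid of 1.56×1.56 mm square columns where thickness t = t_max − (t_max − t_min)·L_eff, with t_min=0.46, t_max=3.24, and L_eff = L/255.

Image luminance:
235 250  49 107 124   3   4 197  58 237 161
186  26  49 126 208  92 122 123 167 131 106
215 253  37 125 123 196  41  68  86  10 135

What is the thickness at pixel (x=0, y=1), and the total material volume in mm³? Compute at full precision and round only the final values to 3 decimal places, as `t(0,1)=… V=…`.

t(0,1)=1.212 V=152.750

span = t_max - t_min = 3.24 - 0.46 = 2.780
L(0,1) = 186, L_eff = 186/255 = 0.729412
t(0,1) = 3.24 - 2.780·0.729412 = 1.212
Σt over all 3·11 pixels = 26676/425 ≈ 62.7670588
V = pitch²·Σt = 1.56²·26676/425 = 152.750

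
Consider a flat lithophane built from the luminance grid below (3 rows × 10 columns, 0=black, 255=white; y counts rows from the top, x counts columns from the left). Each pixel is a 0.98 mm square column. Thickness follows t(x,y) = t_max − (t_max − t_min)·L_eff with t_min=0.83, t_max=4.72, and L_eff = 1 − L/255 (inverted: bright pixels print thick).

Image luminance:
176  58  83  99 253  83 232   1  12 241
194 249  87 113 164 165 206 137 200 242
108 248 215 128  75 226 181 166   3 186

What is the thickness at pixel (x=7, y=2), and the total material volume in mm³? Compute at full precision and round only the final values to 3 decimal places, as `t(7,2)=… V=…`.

span = t_max - t_min = 4.72 - 0.83 = 3.890
L(7,2) = 166, L_eff = 1 - 166/255 = 0.349020 (inverted)
t(7,2) = 4.72 - 3.890·0.349020 = 3.362
Σt over all 3·10 pixels = 2397509/25500 ≈ 94.0199608
V = pitch²·Σt = 0.98²·2397509/25500 = 90.297

t(7,2)=3.362 V=90.297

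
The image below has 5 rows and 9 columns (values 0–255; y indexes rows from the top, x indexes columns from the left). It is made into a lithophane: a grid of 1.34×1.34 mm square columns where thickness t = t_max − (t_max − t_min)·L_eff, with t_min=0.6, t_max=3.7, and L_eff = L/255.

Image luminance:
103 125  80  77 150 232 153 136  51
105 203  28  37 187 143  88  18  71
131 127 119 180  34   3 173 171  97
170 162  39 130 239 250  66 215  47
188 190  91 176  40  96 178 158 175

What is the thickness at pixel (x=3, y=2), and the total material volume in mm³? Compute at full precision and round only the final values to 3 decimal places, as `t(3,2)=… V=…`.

span = t_max - t_min = 3.7 - 0.6 = 3.100
L(3,2) = 180, L_eff = 180/255 = 0.705882
t(3,2) = 3.7 - 3.100·0.705882 = 1.512
Σt over all 5·9 pixels = 249983/2550 ≈ 98.0325490
V = pitch²·Σt = 1.34²·249983/2550 = 176.027

t(3,2)=1.512 V=176.027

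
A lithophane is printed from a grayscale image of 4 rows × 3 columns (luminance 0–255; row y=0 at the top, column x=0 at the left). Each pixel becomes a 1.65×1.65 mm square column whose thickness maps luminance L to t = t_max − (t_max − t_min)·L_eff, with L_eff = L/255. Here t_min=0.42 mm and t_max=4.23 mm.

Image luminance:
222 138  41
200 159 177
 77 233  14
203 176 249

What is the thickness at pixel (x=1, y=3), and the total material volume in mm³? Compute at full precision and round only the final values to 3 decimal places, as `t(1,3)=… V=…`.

t(1,3)=1.600 V=61.355

span = t_max - t_min = 4.23 - 0.42 = 3.810
L(1,3) = 176, L_eff = 176/255 = 0.690196
t(1,3) = 4.23 - 3.810·0.690196 = 1.600
Σt over all 4·3 pixels = 191557/8500 ≈ 22.5361176
V = pitch²·Σt = 1.65²·191557/8500 = 61.355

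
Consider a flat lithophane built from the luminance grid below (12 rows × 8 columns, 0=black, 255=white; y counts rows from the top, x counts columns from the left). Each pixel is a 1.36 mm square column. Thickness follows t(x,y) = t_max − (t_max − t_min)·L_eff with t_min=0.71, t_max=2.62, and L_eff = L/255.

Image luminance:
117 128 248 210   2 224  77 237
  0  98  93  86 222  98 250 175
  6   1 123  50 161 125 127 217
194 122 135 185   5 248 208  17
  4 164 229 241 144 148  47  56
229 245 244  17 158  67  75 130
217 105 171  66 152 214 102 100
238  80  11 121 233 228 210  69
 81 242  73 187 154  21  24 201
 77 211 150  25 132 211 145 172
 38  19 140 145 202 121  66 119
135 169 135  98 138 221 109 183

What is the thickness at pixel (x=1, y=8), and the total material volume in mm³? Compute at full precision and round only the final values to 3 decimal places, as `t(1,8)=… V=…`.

span = t_max - t_min = 2.62 - 0.71 = 1.910
L(1,8) = 242, L_eff = 242/255 = 0.949020
t(1,8) = 2.62 - 1.910·0.949020 = 0.807
Σt over all 12·8 pixels = 989948/6375 ≈ 155.2859608
V = pitch²·Σt = 1.36²·989948/6375 = 287.217

t(1,8)=0.807 V=287.217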